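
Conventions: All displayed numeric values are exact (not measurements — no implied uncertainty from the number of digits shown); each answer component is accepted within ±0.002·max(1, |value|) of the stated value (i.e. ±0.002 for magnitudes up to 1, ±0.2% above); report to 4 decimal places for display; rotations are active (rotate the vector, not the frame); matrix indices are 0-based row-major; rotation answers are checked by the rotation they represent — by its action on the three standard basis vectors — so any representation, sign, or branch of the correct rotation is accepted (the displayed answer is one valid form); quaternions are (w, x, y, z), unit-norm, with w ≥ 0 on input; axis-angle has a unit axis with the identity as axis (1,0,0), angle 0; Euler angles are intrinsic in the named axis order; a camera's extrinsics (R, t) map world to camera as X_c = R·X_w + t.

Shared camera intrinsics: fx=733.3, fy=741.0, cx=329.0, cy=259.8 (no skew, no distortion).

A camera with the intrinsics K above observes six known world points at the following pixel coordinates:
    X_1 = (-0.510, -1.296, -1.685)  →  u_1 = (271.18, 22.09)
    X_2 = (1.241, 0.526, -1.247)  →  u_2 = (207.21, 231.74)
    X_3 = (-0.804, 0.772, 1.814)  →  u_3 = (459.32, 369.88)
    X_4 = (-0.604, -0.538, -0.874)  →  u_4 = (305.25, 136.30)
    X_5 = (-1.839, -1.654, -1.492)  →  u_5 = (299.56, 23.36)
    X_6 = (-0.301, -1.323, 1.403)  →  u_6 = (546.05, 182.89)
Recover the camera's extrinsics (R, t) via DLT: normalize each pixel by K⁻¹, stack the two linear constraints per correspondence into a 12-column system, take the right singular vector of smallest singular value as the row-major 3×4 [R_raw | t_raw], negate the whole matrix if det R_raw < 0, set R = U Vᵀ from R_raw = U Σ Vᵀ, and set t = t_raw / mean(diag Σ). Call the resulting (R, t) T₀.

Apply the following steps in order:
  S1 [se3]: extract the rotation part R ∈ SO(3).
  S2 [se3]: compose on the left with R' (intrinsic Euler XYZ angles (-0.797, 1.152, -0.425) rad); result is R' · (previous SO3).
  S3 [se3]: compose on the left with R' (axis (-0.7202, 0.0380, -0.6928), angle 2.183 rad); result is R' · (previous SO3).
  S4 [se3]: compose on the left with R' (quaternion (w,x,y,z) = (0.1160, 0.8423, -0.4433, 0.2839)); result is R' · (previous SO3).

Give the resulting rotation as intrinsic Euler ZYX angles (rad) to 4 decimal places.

source (pnp_recover): camera pose = R=[0.0947 -0.4953 0.8636; 0.1425 0.8653 0.4806; -0.9853 0.0776 0.1525], t=(0.3100, -0.2400, 6.8498)
after S1 (rot_of_se3): [0.0947 -0.4953 0.8636; 0.1425 0.8653 0.4806; -0.9853 0.0776 0.1525]
after S2 (compose_so3): [-0.8411 0.0325 0.5399; -0.3179 0.7779 -0.5421; -0.4376 -0.6276 -0.6440]
after S3 (compose_so3): [-0.7274 -0.0972 -0.6793; 0.4553 -0.8090 -0.3718; -0.5134 -0.5798 0.6327]
after S4 (compose_so3): [-0.8870 0.3964 0.2368; 0.4607 0.7947 0.3953; -0.0315 0.4597 -0.8875]

rotation (euler_zyx) = (2.6626, 0.0315, 2.6636)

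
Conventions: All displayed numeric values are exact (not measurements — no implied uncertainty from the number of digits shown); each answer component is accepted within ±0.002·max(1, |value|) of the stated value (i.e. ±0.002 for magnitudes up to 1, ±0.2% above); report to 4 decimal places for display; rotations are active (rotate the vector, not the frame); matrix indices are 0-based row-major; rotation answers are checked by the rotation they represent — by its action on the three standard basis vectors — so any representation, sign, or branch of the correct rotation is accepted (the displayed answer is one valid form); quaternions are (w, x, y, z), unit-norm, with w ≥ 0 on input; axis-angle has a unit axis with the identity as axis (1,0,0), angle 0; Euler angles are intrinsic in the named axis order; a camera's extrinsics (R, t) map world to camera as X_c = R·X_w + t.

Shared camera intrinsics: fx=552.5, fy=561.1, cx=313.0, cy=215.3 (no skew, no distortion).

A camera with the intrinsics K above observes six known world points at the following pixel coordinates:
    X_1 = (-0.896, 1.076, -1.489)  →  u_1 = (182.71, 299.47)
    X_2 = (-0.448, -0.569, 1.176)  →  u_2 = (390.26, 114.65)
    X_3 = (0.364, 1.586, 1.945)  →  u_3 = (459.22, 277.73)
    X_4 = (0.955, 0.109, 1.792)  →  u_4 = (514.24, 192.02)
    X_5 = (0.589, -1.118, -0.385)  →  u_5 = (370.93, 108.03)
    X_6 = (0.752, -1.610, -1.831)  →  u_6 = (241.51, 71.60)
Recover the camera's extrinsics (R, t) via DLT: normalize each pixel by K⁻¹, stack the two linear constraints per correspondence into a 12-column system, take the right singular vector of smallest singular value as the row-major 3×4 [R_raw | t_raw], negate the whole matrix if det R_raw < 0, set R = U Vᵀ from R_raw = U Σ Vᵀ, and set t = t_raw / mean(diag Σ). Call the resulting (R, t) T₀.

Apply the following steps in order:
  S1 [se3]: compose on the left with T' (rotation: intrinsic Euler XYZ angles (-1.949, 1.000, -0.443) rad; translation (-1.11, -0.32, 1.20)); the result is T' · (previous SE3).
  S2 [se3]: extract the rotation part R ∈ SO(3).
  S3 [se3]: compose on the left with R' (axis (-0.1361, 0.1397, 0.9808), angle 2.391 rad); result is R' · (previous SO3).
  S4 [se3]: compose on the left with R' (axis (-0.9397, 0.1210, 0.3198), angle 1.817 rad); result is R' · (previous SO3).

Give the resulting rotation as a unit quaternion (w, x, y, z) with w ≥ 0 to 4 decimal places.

rotation (quat) = (0.0622, -0.7825, -0.0782, 0.6146)

source (pnp_recover): camera pose = R=[0.6781 -0.0297 0.7344; 0.3367 0.9007 -0.2745; -0.6533 0.4334 0.6208], t=(0.3400, -0.1900, 5.7802)
after S1 (compose_se3): R=[-0.1408 0.5588 0.8173; -0.9250 -0.3685 0.0927; 0.3530 -0.7429 0.5687], t=(3.8758, 2.5230, 0.4119)
after S2 (rot_of_se3): [-0.1408 0.5588 0.8173; -0.9250 -0.3685 0.0927; 0.3530 -0.7429 0.5687]
after S3 (compose_so3): [0.6997 -0.0311 -0.7138; 0.6722 0.3673 0.6429; 0.2421 -0.9296 0.2779]
after S4 (compose_so3): [0.2323 0.0459 -0.9715; 0.1988 -0.9800 0.0013; -0.9521 -0.1935 -0.2368]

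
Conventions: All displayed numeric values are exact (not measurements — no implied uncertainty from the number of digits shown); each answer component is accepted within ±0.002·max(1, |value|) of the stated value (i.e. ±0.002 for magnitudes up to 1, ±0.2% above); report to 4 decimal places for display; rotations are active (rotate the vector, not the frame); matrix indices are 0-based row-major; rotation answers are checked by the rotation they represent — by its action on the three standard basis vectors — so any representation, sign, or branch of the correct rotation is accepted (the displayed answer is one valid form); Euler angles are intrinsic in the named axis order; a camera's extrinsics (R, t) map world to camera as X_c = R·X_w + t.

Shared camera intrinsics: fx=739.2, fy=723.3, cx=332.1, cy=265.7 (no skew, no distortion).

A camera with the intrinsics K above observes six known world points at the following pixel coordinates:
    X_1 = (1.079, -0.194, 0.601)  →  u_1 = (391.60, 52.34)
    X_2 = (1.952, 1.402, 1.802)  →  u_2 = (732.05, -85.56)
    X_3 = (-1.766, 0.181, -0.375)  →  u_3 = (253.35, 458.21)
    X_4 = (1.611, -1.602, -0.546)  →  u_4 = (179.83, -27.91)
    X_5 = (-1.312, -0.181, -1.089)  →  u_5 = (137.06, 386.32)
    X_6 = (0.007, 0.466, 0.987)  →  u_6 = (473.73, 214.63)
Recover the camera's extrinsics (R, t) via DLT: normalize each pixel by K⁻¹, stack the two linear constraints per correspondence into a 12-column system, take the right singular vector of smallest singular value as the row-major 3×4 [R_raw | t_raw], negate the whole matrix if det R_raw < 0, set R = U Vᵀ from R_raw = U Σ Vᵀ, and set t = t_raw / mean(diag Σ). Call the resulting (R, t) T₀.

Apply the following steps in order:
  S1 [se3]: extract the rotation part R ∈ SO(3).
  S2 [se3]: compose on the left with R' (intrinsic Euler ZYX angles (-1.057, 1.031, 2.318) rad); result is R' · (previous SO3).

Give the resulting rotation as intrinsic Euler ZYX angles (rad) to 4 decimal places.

rotation (euler_zyx) = (1.0282, 0.3910, -3.1240)

source (pnp_recover): camera pose = R=[0.0931 0.4630 0.8815; -0.9769 0.2133 -0.0088; -0.1921 -0.8603 0.4722], t=(-0.1200, -0.4400, 4.9799)
after S1 (rot_of_se3): [0.0931 0.4630 0.8815; -0.9769 0.2133 -0.0088; -0.1921 -0.8603 0.4722]
after S2 (compose_so3): [0.4774 0.8528 -0.2118; 0.7917 -0.5220 -0.3173; -0.3811 -0.0162 -0.9244]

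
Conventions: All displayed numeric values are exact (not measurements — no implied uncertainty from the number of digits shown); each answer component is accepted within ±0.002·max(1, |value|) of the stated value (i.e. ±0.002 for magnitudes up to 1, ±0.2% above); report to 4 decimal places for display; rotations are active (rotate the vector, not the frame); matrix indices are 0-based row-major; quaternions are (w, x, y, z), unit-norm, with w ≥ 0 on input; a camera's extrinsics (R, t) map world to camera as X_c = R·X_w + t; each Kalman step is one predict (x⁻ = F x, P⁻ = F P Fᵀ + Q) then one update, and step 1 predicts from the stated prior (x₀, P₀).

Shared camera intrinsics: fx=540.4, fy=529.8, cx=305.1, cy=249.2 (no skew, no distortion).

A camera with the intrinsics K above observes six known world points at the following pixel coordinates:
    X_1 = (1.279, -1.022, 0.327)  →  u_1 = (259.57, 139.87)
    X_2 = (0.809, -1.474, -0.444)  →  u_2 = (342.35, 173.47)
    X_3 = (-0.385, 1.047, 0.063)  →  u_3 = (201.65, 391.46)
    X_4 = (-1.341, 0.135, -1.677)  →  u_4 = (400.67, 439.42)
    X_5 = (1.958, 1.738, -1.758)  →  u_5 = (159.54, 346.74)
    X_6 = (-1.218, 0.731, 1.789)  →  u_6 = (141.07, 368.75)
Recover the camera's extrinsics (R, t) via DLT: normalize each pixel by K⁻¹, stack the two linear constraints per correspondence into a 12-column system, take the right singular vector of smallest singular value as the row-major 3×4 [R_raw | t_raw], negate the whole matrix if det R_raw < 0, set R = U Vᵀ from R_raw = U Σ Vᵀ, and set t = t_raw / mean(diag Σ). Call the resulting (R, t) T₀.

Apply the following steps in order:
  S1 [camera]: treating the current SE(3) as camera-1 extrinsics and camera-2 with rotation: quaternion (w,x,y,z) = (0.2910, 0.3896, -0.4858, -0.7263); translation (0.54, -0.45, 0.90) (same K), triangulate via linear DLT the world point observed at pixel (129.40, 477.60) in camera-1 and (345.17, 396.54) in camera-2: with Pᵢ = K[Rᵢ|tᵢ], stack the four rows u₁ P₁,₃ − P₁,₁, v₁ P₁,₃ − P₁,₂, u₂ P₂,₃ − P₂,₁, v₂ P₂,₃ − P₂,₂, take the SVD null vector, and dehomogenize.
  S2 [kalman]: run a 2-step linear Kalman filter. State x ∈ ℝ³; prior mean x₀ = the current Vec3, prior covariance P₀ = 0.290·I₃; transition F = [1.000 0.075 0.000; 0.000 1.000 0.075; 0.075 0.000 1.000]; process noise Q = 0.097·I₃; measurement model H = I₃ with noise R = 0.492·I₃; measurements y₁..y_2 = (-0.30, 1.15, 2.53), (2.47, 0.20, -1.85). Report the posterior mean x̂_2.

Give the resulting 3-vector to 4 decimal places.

result = (0.4447, 0.9605, 0.3670)

source (pnp_recover): camera pose = R=[-0.5753 -0.7178 -0.3922; -0.5315 0.6925 -0.4877; 0.6217 -0.0721 -0.7799], t=(-0.3500, 0.3700, 5.0898)
after S1 (triangulate): (-1.3424, 1.3086, 1.2942)
after S2 (kf_track): (0.4447, 0.9605, 0.3670)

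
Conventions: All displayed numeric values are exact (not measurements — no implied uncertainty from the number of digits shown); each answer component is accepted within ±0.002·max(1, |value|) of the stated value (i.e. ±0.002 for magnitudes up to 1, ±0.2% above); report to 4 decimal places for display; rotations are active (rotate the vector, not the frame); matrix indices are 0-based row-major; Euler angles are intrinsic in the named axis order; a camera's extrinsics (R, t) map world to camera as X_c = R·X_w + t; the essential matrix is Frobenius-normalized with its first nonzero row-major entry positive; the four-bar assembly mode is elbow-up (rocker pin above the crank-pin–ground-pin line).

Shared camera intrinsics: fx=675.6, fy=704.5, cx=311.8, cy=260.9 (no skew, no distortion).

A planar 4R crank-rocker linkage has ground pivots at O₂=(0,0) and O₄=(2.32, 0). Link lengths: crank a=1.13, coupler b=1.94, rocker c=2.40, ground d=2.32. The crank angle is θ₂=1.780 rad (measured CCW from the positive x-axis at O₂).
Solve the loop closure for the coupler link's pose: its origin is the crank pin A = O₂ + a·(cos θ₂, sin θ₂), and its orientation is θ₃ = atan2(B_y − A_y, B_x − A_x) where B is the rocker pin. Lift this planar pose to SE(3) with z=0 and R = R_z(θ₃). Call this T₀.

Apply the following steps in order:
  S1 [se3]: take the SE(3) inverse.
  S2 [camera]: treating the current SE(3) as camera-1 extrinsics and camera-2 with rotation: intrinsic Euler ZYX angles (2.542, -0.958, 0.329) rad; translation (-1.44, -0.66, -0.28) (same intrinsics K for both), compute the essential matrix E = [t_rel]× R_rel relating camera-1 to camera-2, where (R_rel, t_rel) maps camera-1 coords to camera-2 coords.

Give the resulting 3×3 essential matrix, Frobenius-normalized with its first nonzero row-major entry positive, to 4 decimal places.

source (fourbar_fk): coupler pose = R=[0.8249 -0.5653 0.0000; 0.5653 0.8249 0.0000; 0.0000 0.0000 1.0000], t=(-0.2347, 1.1054, 0.0000)
after S1 (invert_se3): R=[0.8249 0.5653 0.0000; -0.5653 0.8249 0.0000; 0.0000 0.0000 1.0000], t=(-0.4313, -1.0445, 0.0000)
after S2 (essential): [0.4171 -0.0843 0.2904; -0.4216 0.1503 -0.2004; 0.1654 -0.4646 -0.5009]

matrix = [0.4171 -0.0843 0.2904; -0.4216 0.1503 -0.2004; 0.1654 -0.4646 -0.5009]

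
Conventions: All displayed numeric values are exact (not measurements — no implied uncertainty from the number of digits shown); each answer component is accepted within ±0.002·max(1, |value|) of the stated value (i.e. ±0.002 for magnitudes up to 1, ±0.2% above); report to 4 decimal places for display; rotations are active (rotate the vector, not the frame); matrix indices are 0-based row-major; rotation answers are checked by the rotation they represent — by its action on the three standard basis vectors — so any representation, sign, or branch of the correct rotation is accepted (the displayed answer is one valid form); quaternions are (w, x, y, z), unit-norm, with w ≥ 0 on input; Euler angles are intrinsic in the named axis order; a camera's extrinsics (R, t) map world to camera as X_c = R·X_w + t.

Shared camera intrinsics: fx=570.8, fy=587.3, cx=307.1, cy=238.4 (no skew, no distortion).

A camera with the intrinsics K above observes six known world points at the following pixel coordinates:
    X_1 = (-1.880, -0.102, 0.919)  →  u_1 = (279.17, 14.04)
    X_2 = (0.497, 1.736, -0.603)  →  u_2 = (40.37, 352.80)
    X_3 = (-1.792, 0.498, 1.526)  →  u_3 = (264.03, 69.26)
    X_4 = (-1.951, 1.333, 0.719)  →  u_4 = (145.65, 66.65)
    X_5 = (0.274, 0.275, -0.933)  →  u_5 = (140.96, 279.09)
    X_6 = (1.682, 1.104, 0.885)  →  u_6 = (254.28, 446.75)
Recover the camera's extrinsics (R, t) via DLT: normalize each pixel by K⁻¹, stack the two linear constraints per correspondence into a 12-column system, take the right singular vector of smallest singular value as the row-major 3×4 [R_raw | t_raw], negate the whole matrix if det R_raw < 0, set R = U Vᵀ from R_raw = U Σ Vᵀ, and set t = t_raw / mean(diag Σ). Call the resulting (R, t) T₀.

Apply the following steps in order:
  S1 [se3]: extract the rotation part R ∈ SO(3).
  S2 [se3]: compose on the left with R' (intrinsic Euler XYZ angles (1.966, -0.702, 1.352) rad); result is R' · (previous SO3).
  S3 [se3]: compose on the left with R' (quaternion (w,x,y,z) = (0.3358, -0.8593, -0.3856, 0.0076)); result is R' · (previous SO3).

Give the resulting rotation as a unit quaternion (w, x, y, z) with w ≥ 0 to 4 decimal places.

rotation (quat) = (0.0462, 0.5913, -0.1416, -0.7926)

source (pnp_recover): camera pose = R=[0.2274 -0.8459 0.4825; 0.9648 0.2628 0.0060; -0.1319 0.4642 0.8759], t=(-0.3500, -0.1000, 4.0599)
after S1 (rot_of_se3): [0.2274 -0.8459 0.4825; 0.9648 0.2628 0.0060; -0.1319 0.4642 0.8759]
after S2 (compose_so3): [-0.5963 -0.6358 -0.4901; 0.4588 0.2311 -0.8580; 0.6588 -0.7364 0.1539]
after S3 (compose_so3): [-0.2964 -0.0943 -0.9504; -0.2407 -0.9556 0.1699; -0.9242 0.2791 0.2605]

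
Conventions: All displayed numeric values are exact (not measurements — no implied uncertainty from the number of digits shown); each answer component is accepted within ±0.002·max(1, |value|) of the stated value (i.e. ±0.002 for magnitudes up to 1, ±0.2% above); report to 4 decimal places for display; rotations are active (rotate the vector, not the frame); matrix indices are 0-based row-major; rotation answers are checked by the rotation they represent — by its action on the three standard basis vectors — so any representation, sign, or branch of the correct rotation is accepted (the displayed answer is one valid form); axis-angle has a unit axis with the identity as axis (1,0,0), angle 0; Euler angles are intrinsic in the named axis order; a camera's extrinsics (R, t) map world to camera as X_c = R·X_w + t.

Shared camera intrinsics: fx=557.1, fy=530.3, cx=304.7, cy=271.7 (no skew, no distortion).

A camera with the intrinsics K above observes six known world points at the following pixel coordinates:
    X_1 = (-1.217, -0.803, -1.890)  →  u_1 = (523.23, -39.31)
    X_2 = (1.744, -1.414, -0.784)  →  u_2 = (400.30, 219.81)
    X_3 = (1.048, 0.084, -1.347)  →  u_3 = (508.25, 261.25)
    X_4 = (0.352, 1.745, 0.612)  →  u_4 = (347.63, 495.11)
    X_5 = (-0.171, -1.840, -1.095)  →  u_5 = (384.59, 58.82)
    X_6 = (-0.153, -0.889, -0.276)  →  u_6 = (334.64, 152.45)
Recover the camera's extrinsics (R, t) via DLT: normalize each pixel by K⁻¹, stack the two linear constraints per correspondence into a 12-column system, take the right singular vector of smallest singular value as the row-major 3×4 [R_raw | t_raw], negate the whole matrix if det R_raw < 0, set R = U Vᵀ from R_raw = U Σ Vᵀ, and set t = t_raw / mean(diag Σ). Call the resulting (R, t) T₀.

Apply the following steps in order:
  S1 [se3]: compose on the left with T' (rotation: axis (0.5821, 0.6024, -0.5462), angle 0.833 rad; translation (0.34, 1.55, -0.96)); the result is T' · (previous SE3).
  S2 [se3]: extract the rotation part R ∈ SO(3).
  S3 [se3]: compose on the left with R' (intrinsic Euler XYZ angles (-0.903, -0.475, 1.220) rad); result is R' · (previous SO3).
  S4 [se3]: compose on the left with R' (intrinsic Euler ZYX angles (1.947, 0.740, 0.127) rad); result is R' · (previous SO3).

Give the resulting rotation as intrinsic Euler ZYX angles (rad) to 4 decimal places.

source (pnp_recover): camera pose = R=[0.2832 0.2656 -0.9215; 0.5360 0.7530 0.3818; 0.7953 -0.6021 0.0709], t=(0.2800, -0.2100, 4.3500)
after S1 (compose_se3): R=[0.7718 0.3931 -0.4997; -0.0860 0.8432 0.5306; 0.6300 -0.3666 0.6846], t=(1.9367, -1.0394, 2.1690)
after S2 (rot_of_se3): [0.7718 0.3931 -0.4997; -0.0860 0.8432 0.5306; 0.6300 -0.3666 0.6846]
after S3 (compose_so3): [0.0195 -0.4164 -0.9090; 0.9947 -0.0837 0.0597; -0.1010 -0.9053 0.4126]
after S4 (compose_so3): [-0.9413 0.3087 0.1368; -0.3376 -0.8674 -0.3655; 0.0059 -0.3902 0.9207]

rotation (euler_zyx) = (-2.7972, -0.0059, -0.4008)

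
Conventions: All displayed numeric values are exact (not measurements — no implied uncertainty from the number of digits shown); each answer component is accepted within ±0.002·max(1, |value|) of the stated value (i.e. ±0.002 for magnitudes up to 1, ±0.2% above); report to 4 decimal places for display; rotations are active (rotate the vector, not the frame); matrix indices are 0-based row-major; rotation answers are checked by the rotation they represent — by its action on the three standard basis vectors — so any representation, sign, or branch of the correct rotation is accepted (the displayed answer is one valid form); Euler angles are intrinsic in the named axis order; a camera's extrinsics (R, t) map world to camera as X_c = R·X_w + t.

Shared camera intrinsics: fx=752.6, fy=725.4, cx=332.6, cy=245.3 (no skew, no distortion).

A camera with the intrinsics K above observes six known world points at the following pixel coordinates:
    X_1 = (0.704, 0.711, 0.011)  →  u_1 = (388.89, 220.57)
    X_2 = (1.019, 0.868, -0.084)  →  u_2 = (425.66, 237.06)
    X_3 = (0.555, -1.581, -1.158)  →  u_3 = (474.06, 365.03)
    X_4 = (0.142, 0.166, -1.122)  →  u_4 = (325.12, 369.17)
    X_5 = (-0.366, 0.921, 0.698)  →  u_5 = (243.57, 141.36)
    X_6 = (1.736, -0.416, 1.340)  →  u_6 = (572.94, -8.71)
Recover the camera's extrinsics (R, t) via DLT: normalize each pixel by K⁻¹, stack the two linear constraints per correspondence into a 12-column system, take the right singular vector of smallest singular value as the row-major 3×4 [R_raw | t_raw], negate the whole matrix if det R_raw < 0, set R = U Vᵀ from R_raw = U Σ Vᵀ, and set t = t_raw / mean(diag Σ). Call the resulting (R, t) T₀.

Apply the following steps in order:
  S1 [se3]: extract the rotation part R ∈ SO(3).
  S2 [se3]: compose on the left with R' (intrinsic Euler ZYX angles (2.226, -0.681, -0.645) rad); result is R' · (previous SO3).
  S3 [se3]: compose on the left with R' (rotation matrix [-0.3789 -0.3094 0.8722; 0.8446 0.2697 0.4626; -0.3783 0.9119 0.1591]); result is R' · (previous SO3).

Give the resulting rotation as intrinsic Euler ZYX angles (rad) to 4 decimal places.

source (pnp_recover): camera pose = R=[0.9918 -0.1266 -0.0203; 0.0045 0.1933 -0.9811; 0.1281 0.9729 0.1923], t=(-0.1901, -0.3201, 4.8010)
after S1 (rot_of_se3): [0.9918 -0.1266 -0.0203; 0.0045 0.1933 -0.9811; 0.1281 0.9729 0.1923]
after S2 (compose_so3): [-0.4952 -0.2727 0.8248; 0.5121 -0.8586 0.0236; 0.7018 0.4341 0.5649]
after S3 (compose_so3): [0.6413 0.7476 0.1728; 0.0445 -0.2611 0.9643; 0.7660 -0.6107 -0.2007]

rotation (euler_zyx) = (0.0692, -0.8726, -1.8883)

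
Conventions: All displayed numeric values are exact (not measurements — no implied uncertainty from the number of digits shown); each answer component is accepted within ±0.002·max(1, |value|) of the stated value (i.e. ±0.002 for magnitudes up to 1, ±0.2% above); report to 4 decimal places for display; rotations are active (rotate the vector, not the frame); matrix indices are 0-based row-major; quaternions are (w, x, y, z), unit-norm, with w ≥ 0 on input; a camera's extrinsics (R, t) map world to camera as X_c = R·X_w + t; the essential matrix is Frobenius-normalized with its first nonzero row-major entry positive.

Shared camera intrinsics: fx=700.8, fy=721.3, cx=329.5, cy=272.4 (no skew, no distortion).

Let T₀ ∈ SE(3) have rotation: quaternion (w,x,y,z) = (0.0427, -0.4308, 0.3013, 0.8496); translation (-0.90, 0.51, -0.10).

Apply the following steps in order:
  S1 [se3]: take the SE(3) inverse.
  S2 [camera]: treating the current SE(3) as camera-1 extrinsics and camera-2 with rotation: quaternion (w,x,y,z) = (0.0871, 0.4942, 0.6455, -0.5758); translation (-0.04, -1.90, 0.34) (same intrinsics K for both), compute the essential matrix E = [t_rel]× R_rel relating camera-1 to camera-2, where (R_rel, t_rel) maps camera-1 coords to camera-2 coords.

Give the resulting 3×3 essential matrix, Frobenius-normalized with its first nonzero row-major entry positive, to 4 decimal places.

after S1 (invert_se3): R=[-0.6252 -0.1870 -0.7577; -0.3322 -0.8148 0.4752; -0.7063 0.5488 0.4473], t=(-0.5430, 0.1641, -0.8708)
after S2 (essential): [0.5693 0.3143 -0.1624; 0.0870 0.2528 -0.1027; -0.4073 0.5238 -0.1686]

matrix = [0.5693 0.3143 -0.1624; 0.0870 0.2528 -0.1027; -0.4073 0.5238 -0.1686]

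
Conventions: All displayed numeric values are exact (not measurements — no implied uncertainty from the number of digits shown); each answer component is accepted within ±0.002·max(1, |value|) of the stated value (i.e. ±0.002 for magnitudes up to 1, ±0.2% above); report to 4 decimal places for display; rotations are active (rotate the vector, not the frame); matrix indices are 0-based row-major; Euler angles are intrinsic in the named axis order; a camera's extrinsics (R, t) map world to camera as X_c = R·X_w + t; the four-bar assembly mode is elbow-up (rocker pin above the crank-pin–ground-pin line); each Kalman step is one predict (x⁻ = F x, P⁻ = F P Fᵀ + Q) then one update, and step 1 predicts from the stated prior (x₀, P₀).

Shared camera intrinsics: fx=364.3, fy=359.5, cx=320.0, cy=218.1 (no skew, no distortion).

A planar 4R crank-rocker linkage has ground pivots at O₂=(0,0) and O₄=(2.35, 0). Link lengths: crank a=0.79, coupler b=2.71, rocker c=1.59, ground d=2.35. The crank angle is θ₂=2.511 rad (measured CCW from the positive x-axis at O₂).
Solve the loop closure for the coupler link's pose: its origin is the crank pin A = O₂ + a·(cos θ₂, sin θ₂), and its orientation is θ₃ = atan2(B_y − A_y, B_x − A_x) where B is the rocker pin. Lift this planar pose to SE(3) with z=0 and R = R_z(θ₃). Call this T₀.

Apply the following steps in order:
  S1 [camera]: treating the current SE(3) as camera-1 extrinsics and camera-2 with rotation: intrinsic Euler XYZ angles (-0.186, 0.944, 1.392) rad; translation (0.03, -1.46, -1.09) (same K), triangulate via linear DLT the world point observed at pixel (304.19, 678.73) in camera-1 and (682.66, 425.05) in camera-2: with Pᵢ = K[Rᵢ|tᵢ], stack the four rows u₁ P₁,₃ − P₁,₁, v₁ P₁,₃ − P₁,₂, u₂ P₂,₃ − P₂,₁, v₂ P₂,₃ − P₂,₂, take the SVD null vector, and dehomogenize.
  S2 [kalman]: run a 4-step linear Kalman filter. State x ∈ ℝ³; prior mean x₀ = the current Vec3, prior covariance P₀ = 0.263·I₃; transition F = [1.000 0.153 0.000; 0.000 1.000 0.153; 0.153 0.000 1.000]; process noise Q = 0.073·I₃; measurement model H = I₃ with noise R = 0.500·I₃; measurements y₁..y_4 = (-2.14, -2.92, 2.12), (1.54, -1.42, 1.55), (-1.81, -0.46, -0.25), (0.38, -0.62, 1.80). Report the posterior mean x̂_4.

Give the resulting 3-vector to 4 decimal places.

result = (-0.2145, -0.2928, 1.2467)

source (fourbar_fk): coupler pose = R=[0.9223 -0.3864 0.0000; 0.3864 0.9223 0.0000; 0.0000 0.0000 1.0000], t=(-0.6381, 0.4658, 0.0000)
after S1 (triangulate): (1.2679, 1.5870, 1.8883)
after S2 (kf_track): (-0.2145, -0.2928, 1.2467)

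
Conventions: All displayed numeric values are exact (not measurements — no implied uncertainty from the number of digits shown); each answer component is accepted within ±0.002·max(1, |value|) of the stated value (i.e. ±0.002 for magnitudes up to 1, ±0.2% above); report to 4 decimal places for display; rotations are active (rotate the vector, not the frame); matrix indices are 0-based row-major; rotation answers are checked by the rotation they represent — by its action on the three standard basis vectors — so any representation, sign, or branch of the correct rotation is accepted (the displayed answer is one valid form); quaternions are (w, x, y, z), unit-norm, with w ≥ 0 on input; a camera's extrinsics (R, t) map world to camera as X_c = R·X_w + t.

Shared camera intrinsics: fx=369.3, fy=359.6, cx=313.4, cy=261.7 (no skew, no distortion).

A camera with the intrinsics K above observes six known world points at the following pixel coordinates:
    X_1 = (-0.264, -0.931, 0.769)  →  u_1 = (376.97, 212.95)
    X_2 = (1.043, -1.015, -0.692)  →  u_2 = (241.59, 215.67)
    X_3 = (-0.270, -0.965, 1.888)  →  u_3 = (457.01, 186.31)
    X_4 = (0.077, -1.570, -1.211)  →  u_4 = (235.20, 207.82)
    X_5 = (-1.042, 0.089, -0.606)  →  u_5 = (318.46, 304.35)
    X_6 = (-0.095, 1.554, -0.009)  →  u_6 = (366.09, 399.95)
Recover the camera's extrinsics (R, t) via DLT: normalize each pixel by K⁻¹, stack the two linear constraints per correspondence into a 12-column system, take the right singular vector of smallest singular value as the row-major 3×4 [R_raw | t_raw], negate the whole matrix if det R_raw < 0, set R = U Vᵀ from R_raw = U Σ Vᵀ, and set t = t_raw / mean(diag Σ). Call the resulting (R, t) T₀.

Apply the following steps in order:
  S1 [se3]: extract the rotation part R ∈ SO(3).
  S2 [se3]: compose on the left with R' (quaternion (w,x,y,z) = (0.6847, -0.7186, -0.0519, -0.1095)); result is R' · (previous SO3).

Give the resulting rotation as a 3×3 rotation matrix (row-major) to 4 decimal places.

rotation (matrix) = ((-0.3962, 0.4139, 0.8196), (-0.9136, -0.2661, -0.3073), (0.0910, -0.8706, 0.4836))

source (pnp_recover): camera pose = R=[-0.2949 0.2229 0.9292; -0.1255 0.9550 -0.2689; -0.9472 -0.1959 -0.2537], t=(0.3200, 0.3500, 5.0199)
after S1 (rot_of_se3): [-0.2949 0.2229 0.9292; -0.1255 0.9550 -0.2689; -0.9472 -0.1959 -0.2537]
after S2 (compose_so3): [-0.3962 0.4139 0.8196; -0.9136 -0.2661 -0.3073; 0.0910 -0.8706 0.4836]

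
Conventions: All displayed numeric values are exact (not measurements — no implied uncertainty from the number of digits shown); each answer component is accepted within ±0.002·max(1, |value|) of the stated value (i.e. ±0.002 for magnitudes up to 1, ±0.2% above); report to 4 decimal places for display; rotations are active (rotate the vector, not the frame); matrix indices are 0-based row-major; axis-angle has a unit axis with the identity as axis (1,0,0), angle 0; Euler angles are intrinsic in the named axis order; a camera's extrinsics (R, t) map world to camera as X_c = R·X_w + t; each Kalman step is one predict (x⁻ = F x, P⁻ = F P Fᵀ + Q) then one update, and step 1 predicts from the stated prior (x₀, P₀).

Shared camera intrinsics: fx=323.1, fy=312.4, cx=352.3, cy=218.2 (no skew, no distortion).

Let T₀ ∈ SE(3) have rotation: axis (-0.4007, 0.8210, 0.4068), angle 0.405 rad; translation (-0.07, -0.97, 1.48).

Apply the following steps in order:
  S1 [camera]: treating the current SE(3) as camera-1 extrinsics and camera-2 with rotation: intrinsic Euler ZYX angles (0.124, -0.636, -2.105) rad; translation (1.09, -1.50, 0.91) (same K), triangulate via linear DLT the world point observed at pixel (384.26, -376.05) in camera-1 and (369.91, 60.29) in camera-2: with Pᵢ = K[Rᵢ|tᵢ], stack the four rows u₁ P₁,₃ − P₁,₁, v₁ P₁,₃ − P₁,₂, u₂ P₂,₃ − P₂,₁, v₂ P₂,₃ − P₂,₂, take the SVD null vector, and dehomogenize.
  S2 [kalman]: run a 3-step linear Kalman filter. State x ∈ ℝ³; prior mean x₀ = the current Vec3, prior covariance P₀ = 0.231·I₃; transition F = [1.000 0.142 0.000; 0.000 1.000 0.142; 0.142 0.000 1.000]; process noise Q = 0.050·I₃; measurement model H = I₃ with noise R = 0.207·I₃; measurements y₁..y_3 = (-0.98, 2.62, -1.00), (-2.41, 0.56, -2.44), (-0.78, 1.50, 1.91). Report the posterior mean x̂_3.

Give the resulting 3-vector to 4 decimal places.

after S1 (triangulate): (0.0129, -1.6048, -0.3450)
after S2 (kf_track): (-0.9391, 0.9256, -0.1880)

result = (-0.9391, 0.9256, -0.1880)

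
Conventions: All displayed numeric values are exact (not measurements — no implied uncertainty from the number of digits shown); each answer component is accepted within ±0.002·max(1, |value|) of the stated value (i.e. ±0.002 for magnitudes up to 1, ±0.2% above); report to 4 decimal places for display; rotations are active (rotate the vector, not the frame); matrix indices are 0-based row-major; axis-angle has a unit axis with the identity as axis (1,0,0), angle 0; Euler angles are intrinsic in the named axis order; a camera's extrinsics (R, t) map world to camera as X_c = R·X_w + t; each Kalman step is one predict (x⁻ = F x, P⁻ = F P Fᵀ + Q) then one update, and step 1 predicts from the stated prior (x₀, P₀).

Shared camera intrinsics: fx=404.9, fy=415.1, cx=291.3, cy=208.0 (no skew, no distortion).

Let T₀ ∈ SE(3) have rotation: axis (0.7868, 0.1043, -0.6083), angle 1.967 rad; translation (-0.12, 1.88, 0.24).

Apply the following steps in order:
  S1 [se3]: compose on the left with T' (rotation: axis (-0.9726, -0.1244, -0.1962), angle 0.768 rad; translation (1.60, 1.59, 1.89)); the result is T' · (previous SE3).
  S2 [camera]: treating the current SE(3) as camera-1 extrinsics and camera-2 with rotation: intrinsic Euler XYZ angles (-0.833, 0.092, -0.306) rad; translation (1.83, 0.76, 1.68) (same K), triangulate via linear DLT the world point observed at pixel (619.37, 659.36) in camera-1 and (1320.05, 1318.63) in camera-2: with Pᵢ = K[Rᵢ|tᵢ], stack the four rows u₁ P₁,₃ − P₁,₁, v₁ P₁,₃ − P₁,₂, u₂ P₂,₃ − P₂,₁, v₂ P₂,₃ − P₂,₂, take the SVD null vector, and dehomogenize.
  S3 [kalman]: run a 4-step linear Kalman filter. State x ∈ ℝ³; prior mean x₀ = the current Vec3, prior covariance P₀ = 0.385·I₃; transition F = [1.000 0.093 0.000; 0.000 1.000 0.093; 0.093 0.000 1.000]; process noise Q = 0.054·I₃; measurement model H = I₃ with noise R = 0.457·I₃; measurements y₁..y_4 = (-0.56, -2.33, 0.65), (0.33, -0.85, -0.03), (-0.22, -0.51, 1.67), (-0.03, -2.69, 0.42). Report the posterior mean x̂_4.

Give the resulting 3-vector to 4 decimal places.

after S1 (compose_se3): R=[0.4137 0.5806 -0.7012; -0.8905 0.0980 -0.4442; -0.1892 0.8083 0.5576], t=(1.7940, 3.1266, 0.7911)
after S2 (triangulate): (-0.0553, 1.7980, 0.8570)
after S3 (kf_track): (-0.2053, -1.0621, 0.6090)

result = (-0.2053, -1.0621, 0.6090)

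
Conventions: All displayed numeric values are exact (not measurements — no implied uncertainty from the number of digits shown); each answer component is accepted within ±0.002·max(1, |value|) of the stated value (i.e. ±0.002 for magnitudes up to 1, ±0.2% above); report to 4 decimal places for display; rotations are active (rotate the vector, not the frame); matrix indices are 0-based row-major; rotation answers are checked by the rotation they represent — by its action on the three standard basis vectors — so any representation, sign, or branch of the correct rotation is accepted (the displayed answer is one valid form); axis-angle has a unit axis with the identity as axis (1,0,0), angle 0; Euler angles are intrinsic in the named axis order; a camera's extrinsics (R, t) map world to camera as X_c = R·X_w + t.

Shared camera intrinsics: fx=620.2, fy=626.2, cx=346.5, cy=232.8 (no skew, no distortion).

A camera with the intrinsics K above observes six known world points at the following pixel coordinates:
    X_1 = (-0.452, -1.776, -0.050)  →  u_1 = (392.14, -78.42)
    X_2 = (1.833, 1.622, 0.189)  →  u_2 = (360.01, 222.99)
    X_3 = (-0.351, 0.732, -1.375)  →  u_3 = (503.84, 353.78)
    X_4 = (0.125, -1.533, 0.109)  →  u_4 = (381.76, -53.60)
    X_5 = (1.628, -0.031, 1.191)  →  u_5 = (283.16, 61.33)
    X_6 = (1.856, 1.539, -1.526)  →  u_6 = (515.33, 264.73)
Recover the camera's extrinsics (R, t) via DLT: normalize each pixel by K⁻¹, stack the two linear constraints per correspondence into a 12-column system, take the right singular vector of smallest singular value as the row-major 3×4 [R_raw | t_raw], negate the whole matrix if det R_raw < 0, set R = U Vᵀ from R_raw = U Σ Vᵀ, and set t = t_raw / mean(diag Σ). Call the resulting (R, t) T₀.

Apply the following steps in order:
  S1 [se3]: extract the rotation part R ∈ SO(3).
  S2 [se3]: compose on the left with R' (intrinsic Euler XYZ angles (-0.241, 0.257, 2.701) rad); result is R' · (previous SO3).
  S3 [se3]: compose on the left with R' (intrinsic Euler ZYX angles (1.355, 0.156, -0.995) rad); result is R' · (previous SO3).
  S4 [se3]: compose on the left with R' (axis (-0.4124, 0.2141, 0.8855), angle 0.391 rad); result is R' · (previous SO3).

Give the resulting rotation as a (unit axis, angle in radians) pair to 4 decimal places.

source (pnp_recover): camera pose = R=[0.3003 -0.1564 -0.9409; -0.5381 0.7868 -0.3025; 0.7876 0.5971 0.1522], t=(0.0300, -0.3400, 4.3999)
after S1 (rot_of_se3): [0.3003 -0.1564 -0.9409; -0.5381 0.7868 -0.3025; 0.7876 0.5971 0.1522]
after S2 (compose_so3): [0.1594 -0.0360 0.9866; 0.7814 -0.6062 -0.1483; 0.6034 0.7945 -0.0685]
after S3 (compose_so3): [-0.8871 -0.3048 0.3466; 0.3037 0.1801 0.9356; -0.3476 0.9352 -0.0672]
after S4 (compose_so3): [-0.9548 -0.2972 -0.0007; -0.0713 0.2267 0.9714; -0.2885 0.9275 -0.2376]

rotation (axis_angle) = ((-0.1190, 0.7810, 0.6131), 2.9563)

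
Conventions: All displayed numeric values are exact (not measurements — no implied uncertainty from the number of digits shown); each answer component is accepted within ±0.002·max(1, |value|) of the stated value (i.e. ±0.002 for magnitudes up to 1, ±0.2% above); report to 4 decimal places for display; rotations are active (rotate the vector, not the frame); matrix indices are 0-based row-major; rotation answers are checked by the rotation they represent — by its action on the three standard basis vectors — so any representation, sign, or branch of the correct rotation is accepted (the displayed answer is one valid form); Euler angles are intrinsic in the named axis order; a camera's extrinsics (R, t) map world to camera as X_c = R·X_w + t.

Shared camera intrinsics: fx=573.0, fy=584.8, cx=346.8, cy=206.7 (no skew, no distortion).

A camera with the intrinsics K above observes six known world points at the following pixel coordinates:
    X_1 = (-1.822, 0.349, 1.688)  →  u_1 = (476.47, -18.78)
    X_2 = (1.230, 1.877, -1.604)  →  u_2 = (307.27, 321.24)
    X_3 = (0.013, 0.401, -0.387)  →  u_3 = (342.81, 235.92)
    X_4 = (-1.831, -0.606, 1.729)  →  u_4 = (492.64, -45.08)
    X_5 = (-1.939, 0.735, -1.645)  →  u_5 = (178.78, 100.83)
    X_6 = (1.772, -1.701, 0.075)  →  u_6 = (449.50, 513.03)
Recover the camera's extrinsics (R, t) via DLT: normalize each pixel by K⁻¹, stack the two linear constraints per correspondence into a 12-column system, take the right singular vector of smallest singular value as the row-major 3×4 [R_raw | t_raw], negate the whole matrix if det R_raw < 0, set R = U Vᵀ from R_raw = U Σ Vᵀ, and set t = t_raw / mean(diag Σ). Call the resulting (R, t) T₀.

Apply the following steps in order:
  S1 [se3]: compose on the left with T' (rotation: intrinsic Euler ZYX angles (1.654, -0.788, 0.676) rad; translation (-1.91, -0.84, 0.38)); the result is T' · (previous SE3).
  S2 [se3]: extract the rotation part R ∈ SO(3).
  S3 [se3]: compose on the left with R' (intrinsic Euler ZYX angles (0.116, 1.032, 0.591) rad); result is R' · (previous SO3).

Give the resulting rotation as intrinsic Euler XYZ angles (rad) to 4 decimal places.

source (pnp_recover): camera pose = R=[0.3578 0.1279 0.9250; 0.9238 -0.1931 -0.3306; 0.1363 0.9728 -0.1873], t=(0.2600, 0.2400, 5.5901)
after S1 (compose_se3): R=[-0.6138 0.7867 0.0652; -0.2848 -0.2978 0.9112; 0.7363 0.5407 0.4069], t=(1.6395, -3.5691, 3.7457)
after S2 (rot_of_se3): [-0.6138 0.7867 0.0652; -0.2848 -0.2978 0.9112; 0.7363 0.5407 0.4069]
after S3 (compose_so3): [0.1480 0.7058 0.6928; -0.6339 -0.4700 0.6142; 0.7591 -0.5300 0.3778]

rotation (euler_xyz) = (-1.0193, 0.7654, -1.3641)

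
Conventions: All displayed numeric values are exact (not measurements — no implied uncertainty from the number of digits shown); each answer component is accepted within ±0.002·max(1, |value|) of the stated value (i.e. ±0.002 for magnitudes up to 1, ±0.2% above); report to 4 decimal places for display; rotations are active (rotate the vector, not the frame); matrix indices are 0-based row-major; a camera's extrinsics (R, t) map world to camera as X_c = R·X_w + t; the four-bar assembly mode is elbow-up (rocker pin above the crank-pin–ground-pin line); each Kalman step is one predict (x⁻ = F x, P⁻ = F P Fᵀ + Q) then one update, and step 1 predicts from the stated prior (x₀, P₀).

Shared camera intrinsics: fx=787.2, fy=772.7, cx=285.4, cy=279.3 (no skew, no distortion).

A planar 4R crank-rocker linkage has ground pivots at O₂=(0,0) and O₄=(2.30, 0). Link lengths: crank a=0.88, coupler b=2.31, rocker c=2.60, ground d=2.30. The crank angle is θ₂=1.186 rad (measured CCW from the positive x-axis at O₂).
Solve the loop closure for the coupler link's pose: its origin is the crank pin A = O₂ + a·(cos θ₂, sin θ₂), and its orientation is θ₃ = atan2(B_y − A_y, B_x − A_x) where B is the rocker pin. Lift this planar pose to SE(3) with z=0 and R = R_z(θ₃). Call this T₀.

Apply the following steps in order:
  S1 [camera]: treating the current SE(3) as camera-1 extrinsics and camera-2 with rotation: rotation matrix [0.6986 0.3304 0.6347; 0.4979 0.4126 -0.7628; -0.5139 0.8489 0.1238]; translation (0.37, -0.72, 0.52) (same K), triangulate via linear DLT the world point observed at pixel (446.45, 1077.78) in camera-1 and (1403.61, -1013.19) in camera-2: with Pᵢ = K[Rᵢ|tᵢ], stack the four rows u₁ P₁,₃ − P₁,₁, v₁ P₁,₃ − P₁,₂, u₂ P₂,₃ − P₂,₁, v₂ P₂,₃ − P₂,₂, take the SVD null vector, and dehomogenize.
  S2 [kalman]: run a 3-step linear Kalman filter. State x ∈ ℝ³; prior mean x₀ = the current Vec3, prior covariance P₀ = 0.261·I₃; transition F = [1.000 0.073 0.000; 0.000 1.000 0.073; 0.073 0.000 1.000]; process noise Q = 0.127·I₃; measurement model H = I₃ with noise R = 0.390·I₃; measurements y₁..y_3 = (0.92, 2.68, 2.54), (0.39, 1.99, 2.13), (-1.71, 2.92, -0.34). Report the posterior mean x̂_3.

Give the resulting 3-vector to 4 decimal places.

result = (-0.3868, 2.3044, 0.9635)

source (fourbar_fk): coupler pose = R=[0.6556 -0.7551 0.0000; 0.7551 0.6556 0.0000; 0.0000 0.0000 1.0000], t=(0.3303, 0.8156, 0.0000)
after S1 (triangulate): (0.0825, 0.2380, 1.0006)
after S2 (kf_track): (-0.3868, 2.3044, 0.9635)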